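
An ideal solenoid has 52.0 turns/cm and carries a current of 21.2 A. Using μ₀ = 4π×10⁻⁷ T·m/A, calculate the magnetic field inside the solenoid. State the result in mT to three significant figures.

B ≈ 139 mT

Inside a long solenoid, B = μ₀nI.
B = (4π×10⁻⁷)(5.200×10^3 m⁻¹)(21.2 A) = 0.1385 T.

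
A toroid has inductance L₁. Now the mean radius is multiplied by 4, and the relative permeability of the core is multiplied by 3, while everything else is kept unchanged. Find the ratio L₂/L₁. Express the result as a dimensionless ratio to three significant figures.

L₂/L₁ = 0.750

For a toroid, L ∝ μᵣN²A/R.
L₂/L₁ = (4)^-1 × (3) = 0.750.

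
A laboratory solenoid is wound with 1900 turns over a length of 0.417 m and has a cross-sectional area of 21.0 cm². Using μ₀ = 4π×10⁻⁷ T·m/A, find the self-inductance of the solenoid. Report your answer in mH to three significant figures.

A = 21.0 cm² = 2.100×10^-3 m².
For a long solenoid, L = μ₀N²A/ℓ.
L = (4π×10⁻⁷)(1900)²(2.100×10^-3)/(0.417 m) = 2.2845×10^-2 H.

L ≈ 22.8 mH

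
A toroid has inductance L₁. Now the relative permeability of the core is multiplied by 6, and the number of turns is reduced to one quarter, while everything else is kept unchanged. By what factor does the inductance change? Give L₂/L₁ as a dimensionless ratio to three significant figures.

For a toroid, L ∝ μᵣN²A/R.
L₂/L₁ = (6) × (0.25)^2 = 0.375.

L₂/L₁ = 0.375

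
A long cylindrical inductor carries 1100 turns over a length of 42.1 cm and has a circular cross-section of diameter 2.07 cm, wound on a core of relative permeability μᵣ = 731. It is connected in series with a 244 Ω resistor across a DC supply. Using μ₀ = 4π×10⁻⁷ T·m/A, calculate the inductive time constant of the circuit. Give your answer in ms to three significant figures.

A = π(d/2)² = π(1.035×10^-2 m)² = 3.365×10^-4 m².
L = μ₀μᵣN²A/ℓ = (4π×10⁻⁷)(731)(1100)²(3.365×10^-4)/(0.421) = 0.8885 H.
τ = L/R = (0.8885)/(244) = 3.641×10^-3 s.

τ ≈ 3.64 ms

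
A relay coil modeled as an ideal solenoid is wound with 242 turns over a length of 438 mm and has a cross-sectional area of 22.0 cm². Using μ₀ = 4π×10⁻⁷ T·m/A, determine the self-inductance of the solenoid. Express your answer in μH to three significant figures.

A = 22.0 cm² = 2.200×10^-3 m².
For a long solenoid, L = μ₀N²A/ℓ.
L = (4π×10⁻⁷)(242)²(2.200×10^-3)/(0.438 m) = 3.696×10^-4 H.

L ≈ 370 μH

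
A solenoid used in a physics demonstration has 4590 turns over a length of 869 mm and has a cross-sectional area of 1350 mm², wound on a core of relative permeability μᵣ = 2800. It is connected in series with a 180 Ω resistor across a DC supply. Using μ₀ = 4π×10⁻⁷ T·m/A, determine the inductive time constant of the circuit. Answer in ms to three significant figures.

A = 1350 mm² = 1.350×10^-3 m².
L = μ₀μᵣN²A/ℓ = (4π×10⁻⁷)(2800)(4590)²(1.350×10^-3)/(0.869) = 115.2 H.
τ = L/R = (115.2)/(180) = 0.6398 s.

τ ≈ 640 ms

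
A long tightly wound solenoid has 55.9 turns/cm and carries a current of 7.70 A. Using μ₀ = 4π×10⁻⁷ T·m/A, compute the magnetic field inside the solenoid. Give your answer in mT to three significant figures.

B ≈ 54.1 mT

Inside a long solenoid, B = μ₀nI.
B = (4π×10⁻⁷)(5.590×10^3 m⁻¹)(7.70 A) = 5.409×10^-2 T.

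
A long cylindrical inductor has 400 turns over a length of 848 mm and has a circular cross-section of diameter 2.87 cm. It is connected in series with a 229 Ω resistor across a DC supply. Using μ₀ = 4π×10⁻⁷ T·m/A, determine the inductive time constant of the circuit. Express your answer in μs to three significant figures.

τ ≈ 0.670 μs

A = π(d/2)² = π(1.435×10^-2 m)² = 6.469×10^-4 m².
L = μ₀N²A/ℓ = (4π×10⁻⁷)(400)²(6.469×10^-4)/(0.848) = 1.534×10^-4 H.
τ = L/R = (1.534×10^-4)/(229) = 6.698×10^-7 s.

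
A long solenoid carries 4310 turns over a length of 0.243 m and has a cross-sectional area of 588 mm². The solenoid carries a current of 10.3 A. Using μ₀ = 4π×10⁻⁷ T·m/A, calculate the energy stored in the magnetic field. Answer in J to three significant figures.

A = 588 mm² = 5.880×10^-4 m².
L = μ₀N²A/ℓ = (4π×10⁻⁷)(4310)²(5.880×10^-4)/(0.243) = 5.649×10^-2 H.
U = ½LI² = ½(5.649×10^-2)(10.3)² = 2.996 J.

U ≈ 3.00 J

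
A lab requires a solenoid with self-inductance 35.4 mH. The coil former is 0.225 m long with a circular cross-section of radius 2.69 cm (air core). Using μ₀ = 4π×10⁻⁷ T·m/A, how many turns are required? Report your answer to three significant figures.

A = πr² = π(2.690×10^-2 m)² = 2.273×10^-3 m².
From L = μ₀N²A/ℓ, N = √(Lℓ / (μ₀A)).
N = √[(3.540×10^-2)(0.225) / ((4π×10⁻⁷)×2.273×10^-3)] = √(2.788×10^6) ≈ 1669.8.

N ≈ 1670 turns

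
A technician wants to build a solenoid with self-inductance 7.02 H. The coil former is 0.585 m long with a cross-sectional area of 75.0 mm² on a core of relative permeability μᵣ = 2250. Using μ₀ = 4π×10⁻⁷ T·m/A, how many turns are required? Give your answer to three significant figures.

A = 75.0 mm² = 7.500×10^-5 m².
From L = μ₀μᵣN²A/ℓ, N = √(Lℓ / (μ₀μᵣA)).
N = √[(7.02)(0.585) / ((4π×10⁻⁷)(2250)×7.500×10^-5)] = √(1.937×10^7) ≈ 4400.7.

N ≈ 4400 turns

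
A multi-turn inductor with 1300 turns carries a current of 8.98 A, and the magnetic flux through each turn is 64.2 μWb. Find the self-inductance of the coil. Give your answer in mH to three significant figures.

L ≈ 9.29 mH

Self-inductance is defined by L = NΦ_B/I (flux linkage over current).
L = (1300)(6.420×10^-5 Wb)/(8.98 A) = 9.294×10^-3 H.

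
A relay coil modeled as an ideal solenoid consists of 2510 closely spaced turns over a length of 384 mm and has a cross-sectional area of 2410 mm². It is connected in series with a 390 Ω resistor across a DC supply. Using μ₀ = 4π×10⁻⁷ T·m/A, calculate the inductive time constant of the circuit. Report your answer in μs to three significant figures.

A = 2410 mm² = 2.410×10^-3 m².
L = μ₀N²A/ℓ = (4π×10⁻⁷)(2510)²(2.410×10^-3)/(0.384) = 4.969×10^-2 H.
τ = L/R = (4.969×10^-2)/(390) = 1.274×10^-4 s.

τ ≈ 127 μs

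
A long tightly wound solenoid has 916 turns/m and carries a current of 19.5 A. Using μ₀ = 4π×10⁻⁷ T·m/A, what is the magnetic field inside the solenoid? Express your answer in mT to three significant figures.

Inside a long solenoid, B = μ₀nI.
B = (4π×10⁻⁷)(916 m⁻¹)(19.5 A) = 2.2446×10^-2 T.

B ≈ 22.4 mT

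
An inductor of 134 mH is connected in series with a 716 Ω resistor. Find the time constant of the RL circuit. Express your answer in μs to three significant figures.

τ ≈ 187 μs

τ = L/R = (0.134 H)/(716 Ω) = 1.872×10^-4 s.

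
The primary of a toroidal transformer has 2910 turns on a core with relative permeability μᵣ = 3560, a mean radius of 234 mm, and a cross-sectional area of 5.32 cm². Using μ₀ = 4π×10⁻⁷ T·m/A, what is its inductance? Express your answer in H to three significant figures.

L ≈ 13.7 H

For a thin toroid, L = μ₀μᵣN²A/(2πR).
L = (4π×10⁻⁷)(3560)(2910)²(5.320×10^-4) / (2π×0.234 m) = 13.71 H.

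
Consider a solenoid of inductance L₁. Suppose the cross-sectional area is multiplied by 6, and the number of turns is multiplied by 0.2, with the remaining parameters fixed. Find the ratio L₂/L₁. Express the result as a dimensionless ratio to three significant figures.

For a solenoid, L ∝ μᵣN²A/ℓ.
L₂/L₁ = (6) × (0.2)^2 = 0.240.

L₂/L₁ = 0.240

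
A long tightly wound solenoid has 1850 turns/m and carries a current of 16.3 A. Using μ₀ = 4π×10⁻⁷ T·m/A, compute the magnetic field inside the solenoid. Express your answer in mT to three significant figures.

Inside a long solenoid, B = μ₀nI.
B = (4π×10⁻⁷)(1.850×10^3 m⁻¹)(16.3 A) = 3.789×10^-2 T.

B ≈ 37.9 mT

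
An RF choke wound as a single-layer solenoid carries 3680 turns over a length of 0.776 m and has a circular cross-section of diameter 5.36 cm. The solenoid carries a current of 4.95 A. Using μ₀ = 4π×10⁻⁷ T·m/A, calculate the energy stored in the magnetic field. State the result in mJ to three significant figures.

A = π(d/2)² = π(2.680×10^-2 m)² = 2.256×10^-3 m².
L = μ₀N²A/ℓ = (4π×10⁻⁷)(3680)²(2.256×10^-3)/(0.776) = 4.948×10^-2 H.
U = ½LI² = ½(4.948×10^-2)(4.95)² = 0.6062 J.

U ≈ 606 mJ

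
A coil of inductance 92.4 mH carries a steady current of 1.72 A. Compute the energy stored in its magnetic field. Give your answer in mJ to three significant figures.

U ≈ 137 mJ

Stored magnetic energy: U = ½LI².
U = ½(9.240×10^-2 H)(1.72 A)² = 0.1367 J.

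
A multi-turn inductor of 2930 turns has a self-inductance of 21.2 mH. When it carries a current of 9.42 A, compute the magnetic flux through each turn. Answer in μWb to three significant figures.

Φ_B ≈ 68.2 μWb

From L = NΦ_B/I, the flux per turn is Φ_B = LI/N.
Φ_B = (2.120×10^-2 H)(9.42 A)/2930 = 6.816×10^-5 Wb.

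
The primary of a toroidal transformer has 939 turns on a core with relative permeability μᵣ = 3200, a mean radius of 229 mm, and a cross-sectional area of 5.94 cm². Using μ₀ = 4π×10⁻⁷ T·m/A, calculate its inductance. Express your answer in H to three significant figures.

L ≈ 1.46 H

For a thin toroid, L = μ₀μᵣN²A/(2πR).
L = (4π×10⁻⁷)(3200)(939)²(5.940×10^-4) / (2π×0.229 m) = 1.464 H.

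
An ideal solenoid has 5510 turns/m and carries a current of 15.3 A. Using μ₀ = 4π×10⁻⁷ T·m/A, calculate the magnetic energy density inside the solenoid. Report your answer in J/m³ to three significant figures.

B = μ₀nI = (4π×10⁻⁷)(5.510×10^3)(15.3) = 0.1059 T.
u = B²/(2μ₀) = (0.1059)²/(2×4π×10⁻⁷) = 4.465×10^3 J/m³.

u ≈ 4470 J/m³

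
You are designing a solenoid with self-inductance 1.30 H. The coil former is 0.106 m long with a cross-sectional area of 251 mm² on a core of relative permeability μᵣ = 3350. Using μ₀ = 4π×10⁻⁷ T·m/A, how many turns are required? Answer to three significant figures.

A = 251 mm² = 2.510×10^-4 m².
From L = μ₀μᵣN²A/ℓ, N = √(Lℓ / (μ₀μᵣA)).
N = √[(1.3)(0.106) / ((4π×10⁻⁷)(3350)×2.510×10^-4)] = √(1.304×10^5) ≈ 361.1.

N ≈ 361 turns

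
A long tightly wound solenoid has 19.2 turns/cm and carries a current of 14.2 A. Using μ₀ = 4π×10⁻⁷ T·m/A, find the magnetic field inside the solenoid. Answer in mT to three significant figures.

B ≈ 34.3 mT

Inside a long solenoid, B = μ₀nI.
B = (4π×10⁻⁷)(1.920×10^3 m⁻¹)(14.2 A) = 3.426×10^-2 T.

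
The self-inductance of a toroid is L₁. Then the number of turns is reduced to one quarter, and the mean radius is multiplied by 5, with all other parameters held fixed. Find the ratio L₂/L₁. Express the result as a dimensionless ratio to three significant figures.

For a toroid, L ∝ μᵣN²A/R.
L₂/L₁ = (0.25)^2 × (5)^-1 = 0.0125.

L₂/L₁ = 0.0125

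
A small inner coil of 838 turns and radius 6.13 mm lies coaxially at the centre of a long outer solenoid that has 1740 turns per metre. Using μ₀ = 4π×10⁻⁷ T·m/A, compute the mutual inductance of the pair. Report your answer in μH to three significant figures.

M ≈ 216 μH

The outer solenoid produces a uniform field B₁ = μ₀n₁I₁ across the inner coil,
so the flux linkage is N₂Φ = N₂B₁A₂ = μ₀n₁N₂A₂·I₁, giving M = μ₀n₁N₂A₂.
A₂ = πr² = π(6.130×10^-3 m)² = 1.181×10^-4 m².
M = (4π×10⁻⁷)(1740)(838)(1.181×10^-4) = 2.163×10^-4 H.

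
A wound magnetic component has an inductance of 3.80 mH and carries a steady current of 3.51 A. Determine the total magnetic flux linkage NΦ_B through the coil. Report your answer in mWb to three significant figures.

From L = NΦ_B/I, the flux linkage is NΦ_B = LI.
NΦ_B = (3.800×10^-3 H)(3.51 A) = 1.334×10^-2 Wb.

NΦ_B ≈ 13.3 mWb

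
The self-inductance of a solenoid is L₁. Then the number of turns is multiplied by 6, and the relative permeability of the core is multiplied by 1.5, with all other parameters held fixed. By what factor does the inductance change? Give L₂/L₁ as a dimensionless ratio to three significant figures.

L₂/L₁ = 54.0

For a solenoid, L ∝ μᵣN²A/ℓ.
L₂/L₁ = (6)^2 × (1.5) = 54.0.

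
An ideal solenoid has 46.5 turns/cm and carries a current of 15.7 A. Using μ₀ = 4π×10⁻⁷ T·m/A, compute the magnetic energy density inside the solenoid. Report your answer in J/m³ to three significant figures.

u ≈ 3350 J/m³

B = μ₀nI = (4π×10⁻⁷)(4.650×10^3)(15.7) = 9.174×10^-2 T.
u = B²/(2μ₀) = (9.174×10^-2)²/(2×4π×10⁻⁷) = 3.349×10^3 J/m³.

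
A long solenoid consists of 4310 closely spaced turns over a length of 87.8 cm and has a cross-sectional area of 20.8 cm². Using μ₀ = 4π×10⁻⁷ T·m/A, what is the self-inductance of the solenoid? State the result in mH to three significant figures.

A = 20.8 cm² = 2.080×10^-3 m².
For a long solenoid, L = μ₀N²A/ℓ.
L = (4π×10⁻⁷)(4310)²(2.080×10^-3)/(0.878 m) = 5.530×10^-2 H.

L ≈ 55.3 mH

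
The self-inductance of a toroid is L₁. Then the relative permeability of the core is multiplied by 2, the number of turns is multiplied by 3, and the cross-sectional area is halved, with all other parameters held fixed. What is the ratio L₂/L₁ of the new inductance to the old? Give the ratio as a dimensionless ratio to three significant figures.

L₂/L₁ = 9.00

For a toroid, L ∝ μᵣN²A/R.
L₂/L₁ = (2) × (3)^2 × (0.5) = 9.00.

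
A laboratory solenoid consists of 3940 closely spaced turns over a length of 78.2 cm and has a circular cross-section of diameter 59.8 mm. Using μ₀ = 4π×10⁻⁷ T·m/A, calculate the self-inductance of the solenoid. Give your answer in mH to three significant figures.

L ≈ 70.1 mH

A = π(d/2)² = π(2.990×10^-2 m)² = 2.809×10^-3 m².
For a long solenoid, L = μ₀N²A/ℓ.
L = (4π×10⁻⁷)(3940)²(2.809×10^-3)/(0.782 m) = 7.006×10^-2 H.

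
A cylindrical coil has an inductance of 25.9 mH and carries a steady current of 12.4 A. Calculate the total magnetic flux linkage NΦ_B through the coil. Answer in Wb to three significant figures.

NΦ_B ≈ 0.321 Wb

From L = NΦ_B/I, the flux linkage is NΦ_B = LI.
NΦ_B = (2.590×10^-2 H)(12.4 A) = 0.3212 Wb.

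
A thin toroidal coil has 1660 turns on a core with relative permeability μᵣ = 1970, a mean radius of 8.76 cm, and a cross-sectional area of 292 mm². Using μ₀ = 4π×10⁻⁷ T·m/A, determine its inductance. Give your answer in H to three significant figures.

For a thin toroid, L = μ₀μᵣN²A/(2πR).
L = (4π×10⁻⁷)(1970)(1660)²(2.920×10^-4) / (2π×8.760×10^-2 m) = 3.619 H.

L ≈ 3.62 H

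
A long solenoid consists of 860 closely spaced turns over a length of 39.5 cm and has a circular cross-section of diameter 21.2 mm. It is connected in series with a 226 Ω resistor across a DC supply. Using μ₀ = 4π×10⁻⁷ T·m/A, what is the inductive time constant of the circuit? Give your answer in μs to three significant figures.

A = π(d/2)² = π(1.060×10^-2 m)² = 3.530×10^-4 m².
L = μ₀N²A/ℓ = (4π×10⁻⁷)(860)²(3.530×10^-4)/(0.395) = 8.306×10^-4 H.
τ = L/R = (8.306×10^-4)/(226) = 3.675×10^-6 s.

τ ≈ 3.68 μs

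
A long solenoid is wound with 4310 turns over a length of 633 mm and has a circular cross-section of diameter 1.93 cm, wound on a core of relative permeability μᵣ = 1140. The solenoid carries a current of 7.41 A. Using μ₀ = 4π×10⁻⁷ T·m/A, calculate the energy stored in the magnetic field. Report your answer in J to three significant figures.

U ≈ 338 J

A = π(d/2)² = π(9.650×10^-3 m)² = 2.926×10^-4 m².
L = μ₀μᵣN²A/ℓ = (4π×10⁻⁷)(1140)(4310)²(2.926×10^-4)/(0.633) = 12.3 H.
U = ½LI² = ½(12.3)(7.41)² = 337.7 J.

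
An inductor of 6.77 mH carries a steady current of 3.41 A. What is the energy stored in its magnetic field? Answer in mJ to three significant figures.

Stored magnetic energy: U = ½LI².
U = ½(6.770×10^-3 H)(3.41 A)² = 3.936×10^-2 J.

U ≈ 39.4 mJ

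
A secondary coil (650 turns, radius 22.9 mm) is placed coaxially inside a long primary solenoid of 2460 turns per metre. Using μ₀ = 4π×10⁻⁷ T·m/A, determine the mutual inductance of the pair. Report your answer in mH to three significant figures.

The outer solenoid produces a uniform field B₁ = μ₀n₁I₁ across the inner coil,
so the flux linkage is N₂Φ = N₂B₁A₂ = μ₀n₁N₂A₂·I₁, giving M = μ₀n₁N₂A₂.
A₂ = πr² = π(2.290×10^-2 m)² = 1.647×10^-3 m².
M = (4π×10⁻⁷)(2460)(650)(1.647×10^-3) = 3.310×10^-3 H.

M ≈ 3.31 mH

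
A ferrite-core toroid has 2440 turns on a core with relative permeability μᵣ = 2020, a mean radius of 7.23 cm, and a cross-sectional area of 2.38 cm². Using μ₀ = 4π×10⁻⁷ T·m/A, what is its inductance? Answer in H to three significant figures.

L ≈ 7.92 H

For a thin toroid, L = μ₀μᵣN²A/(2πR).
L = (4π×10⁻⁷)(2020)(2440)²(2.380×10^-4) / (2π×7.230×10^-2 m) = 7.918 H.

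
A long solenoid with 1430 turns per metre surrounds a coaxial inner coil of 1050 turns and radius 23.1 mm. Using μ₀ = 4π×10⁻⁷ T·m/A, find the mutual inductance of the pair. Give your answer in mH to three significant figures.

The outer solenoid produces a uniform field B₁ = μ₀n₁I₁ across the inner coil,
so the flux linkage is N₂Φ = N₂B₁A₂ = μ₀n₁N₂A₂·I₁, giving M = μ₀n₁N₂A₂.
A₂ = πr² = π(2.310×10^-2 m)² = 1.676×10^-3 m².
M = (4π×10⁻⁷)(1430)(1050)(1.676×10^-3) = 3.163×10^-3 H.

M ≈ 3.16 mH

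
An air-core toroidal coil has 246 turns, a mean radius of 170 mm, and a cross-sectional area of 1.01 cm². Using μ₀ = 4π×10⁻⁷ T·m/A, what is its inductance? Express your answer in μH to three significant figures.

For a thin toroid, L = μ₀N²A/(2πR).
L = (4π×10⁻⁷)(246)²(1.010×10^-4) / (2π×0.17 m) = 7.191×10^-6 H.

L ≈ 7.19 μH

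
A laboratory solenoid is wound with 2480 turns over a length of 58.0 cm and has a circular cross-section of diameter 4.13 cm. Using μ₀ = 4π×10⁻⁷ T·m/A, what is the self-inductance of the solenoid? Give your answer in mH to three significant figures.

L ≈ 17.9 mH

A = π(d/2)² = π(2.065×10^-2 m)² = 1.340×10^-3 m².
For a long solenoid, L = μ₀N²A/ℓ.
L = (4π×10⁻⁷)(2480)²(1.340×10^-3)/(0.58 m) = 1.785×10^-2 H.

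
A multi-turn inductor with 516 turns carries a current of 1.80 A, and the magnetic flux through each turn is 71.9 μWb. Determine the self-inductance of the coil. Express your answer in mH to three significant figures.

Self-inductance is defined by L = NΦ_B/I (flux linkage over current).
L = (516)(7.190×10^-5 Wb)/(1.80 A) = 2.061×10^-2 H.

L ≈ 20.6 mH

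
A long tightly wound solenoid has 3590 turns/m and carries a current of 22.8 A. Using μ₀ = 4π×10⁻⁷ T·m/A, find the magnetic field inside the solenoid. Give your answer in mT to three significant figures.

Inside a long solenoid, B = μ₀nI.
B = (4π×10⁻⁷)(3.590×10^3 m⁻¹)(22.8 A) = 0.1029 T.

B ≈ 103 mT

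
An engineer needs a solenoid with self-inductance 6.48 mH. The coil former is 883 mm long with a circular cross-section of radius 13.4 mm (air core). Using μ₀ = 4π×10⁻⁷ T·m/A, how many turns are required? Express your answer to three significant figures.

N ≈ 2840 turns

A = πr² = π(1.340×10^-2 m)² = 5.641×10^-4 m².
From L = μ₀N²A/ℓ, N = √(Lℓ / (μ₀A)).
N = √[(6.480×10^-3)(0.883) / ((4π×10⁻⁷)×5.641×10^-4)] = √(8.072×10^6) ≈ 2841.1.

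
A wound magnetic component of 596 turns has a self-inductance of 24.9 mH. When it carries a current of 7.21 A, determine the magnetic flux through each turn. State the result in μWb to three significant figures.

From L = NΦ_B/I, the flux per turn is Φ_B = LI/N.
Φ_B = (2.490×10^-2 H)(7.21 A)/596 = 3.012×10^-4 Wb.

Φ_B ≈ 301 μWb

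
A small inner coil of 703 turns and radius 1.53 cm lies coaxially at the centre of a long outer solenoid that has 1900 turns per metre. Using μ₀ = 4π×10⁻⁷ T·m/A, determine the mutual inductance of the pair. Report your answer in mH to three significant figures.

The outer solenoid produces a uniform field B₁ = μ₀n₁I₁ across the inner coil,
so the flux linkage is N₂Φ = N₂B₁A₂ = μ₀n₁N₂A₂·I₁, giving M = μ₀n₁N₂A₂.
A₂ = πr² = π(1.530×10^-2 m)² = 7.354×10^-4 m².
M = (4π×10⁻⁷)(1900)(703)(7.354×10^-4) = 1.234×10^-3 H.

M ≈ 1.23 mH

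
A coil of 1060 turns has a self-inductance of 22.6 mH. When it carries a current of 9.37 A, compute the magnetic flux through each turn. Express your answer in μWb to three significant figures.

From L = NΦ_B/I, the flux per turn is Φ_B = LI/N.
Φ_B = (2.260×10^-2 H)(9.37 A)/1060 = 1.998×10^-4 Wb.

Φ_B ≈ 200 μWb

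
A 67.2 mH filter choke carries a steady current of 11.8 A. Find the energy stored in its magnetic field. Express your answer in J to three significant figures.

U ≈ 4.68 J

Stored magnetic energy: U = ½LI².
U = ½(6.720×10^-2 H)(11.8 A)² = 4.678 J.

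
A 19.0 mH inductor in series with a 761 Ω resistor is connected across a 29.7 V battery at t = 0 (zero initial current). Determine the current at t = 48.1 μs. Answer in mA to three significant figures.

τ = L/R = 1.900×10^-2/761 = 2.497×10^-5 s; final current I_∞ = ε/R = 29.7/761 = 3.903×10^-2 A.
I(t) = I_∞(1 − e^(−t/τ)) with t/τ = 1.927.
I = (3.903×10^-2)(1 − e^(−1.927)) = 3.334×10^-2 A.

I ≈ 33.3 mA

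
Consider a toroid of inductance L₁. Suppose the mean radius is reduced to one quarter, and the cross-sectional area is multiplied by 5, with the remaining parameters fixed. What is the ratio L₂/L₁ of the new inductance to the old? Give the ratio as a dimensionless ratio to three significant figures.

For a toroid, L ∝ μᵣN²A/R.
L₂/L₁ = (0.25)^-1 × (5) = 20.0.

L₂/L₁ = 20.0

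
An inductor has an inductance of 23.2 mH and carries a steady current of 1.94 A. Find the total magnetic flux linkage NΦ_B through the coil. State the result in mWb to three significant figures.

From L = NΦ_B/I, the flux linkage is NΦ_B = LI.
NΦ_B = (2.320×10^-2 H)(1.94 A) = 4.501×10^-2 Wb.

NΦ_B ≈ 45.0 mWb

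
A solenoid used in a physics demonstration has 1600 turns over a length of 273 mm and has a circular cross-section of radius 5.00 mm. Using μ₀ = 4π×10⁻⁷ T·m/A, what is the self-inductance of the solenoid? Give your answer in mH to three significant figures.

L ≈ 0.926 mH

A = πr² = π(5.000×10^-3 m)² = 7.854×10^-5 m².
For a long solenoid, L = μ₀N²A/ℓ.
L = (4π×10⁻⁷)(1600)²(7.854×10^-5)/(0.273 m) = 9.255×10^-4 H.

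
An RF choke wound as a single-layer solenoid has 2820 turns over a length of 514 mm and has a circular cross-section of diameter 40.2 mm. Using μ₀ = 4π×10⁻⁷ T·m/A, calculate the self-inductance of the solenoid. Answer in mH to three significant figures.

L ≈ 24.7 mH

A = π(d/2)² = π(2.010×10^-2 m)² = 1.269×10^-3 m².
For a long solenoid, L = μ₀N²A/ℓ.
L = (4π×10⁻⁷)(2820)²(1.269×10^-3)/(0.514 m) = 2.468×10^-2 H.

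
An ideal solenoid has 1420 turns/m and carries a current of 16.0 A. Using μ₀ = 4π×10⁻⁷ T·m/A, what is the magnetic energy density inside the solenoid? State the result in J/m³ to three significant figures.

B = μ₀nI = (4π×10⁻⁷)(1.420×10^3)(16.0) = 2.855×10^-2 T.
u = B²/(2μ₀) = (2.855×10^-2)²/(2×4π×10⁻⁷) = 324.3 J/m³.

u ≈ 324 J/m³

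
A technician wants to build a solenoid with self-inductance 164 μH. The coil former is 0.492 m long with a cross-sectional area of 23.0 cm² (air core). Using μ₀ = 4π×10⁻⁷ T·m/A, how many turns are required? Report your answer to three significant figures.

A = 23.0 cm² = 2.300×10^-3 m².
From L = μ₀N²A/ℓ, N = √(Lℓ / (μ₀A)).
N = √[(1.640×10^-4)(0.492) / ((4π×10⁻⁷)×2.300×10^-3)] = √(2.792×10^4) ≈ 167.1.

N ≈ 167 turns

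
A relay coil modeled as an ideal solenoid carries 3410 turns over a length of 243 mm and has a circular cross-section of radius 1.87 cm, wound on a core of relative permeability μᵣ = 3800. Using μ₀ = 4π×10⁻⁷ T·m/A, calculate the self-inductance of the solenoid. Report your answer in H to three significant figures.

A = πr² = π(1.870×10^-2 m)² = 1.099×10^-3 m².
For a long solenoid, L = μ₀μᵣN²A/ℓ.
L = (4π×10⁻⁷)(3800)(3410)²(1.099×10^-3)/(0.243 m) = 251 H.

L ≈ 251 H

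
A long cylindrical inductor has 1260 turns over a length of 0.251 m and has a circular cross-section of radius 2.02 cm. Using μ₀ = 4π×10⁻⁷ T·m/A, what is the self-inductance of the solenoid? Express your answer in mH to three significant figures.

L ≈ 10.2 mH

A = πr² = π(2.020×10^-2 m)² = 1.282×10^-3 m².
For a long solenoid, L = μ₀N²A/ℓ.
L = (4π×10⁻⁷)(1260)²(1.282×10^-3)/(0.251 m) = 1.019×10^-2 H.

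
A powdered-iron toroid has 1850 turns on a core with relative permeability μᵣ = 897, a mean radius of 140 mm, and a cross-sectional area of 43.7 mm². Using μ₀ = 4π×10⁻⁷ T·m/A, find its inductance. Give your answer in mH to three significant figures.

L ≈ 192 mH

For a thin toroid, L = μ₀μᵣN²A/(2πR).
L = (4π×10⁻⁷)(897)(1850)²(4.370×10^-5) / (2π×0.14 m) = 0.1917 H.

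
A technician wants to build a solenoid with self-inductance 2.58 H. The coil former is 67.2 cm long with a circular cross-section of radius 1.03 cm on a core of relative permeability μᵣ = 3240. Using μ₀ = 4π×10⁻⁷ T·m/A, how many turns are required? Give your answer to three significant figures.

N ≈ 1130 turns

A = πr² = π(1.030×10^-2 m)² = 3.333×10^-4 m².
From L = μ₀μᵣN²A/ℓ, N = √(Lℓ / (μ₀μᵣA)).
N = √[(2.58)(0.672) / ((4π×10⁻⁷)(3240)×3.333×10^-4)] = √(1.278×10^6) ≈ 1130.3.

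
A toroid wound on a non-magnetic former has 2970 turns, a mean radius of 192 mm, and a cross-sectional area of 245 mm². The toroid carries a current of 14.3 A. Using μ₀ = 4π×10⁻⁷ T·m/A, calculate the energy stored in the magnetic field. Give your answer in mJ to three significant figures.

L = μ₀N²A/(2πR) = (4π×10⁻⁷)(2970)²(2.450×10^-4)/(2π×0.192) = 2.251×10^-3 H.
U = ½LI² = ½(2.251×10^-3)(14.3)² = 0.2302 J.

U ≈ 230 mJ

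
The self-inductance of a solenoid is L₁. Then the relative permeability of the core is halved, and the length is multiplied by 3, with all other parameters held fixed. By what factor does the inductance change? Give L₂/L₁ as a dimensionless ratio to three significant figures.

For a solenoid, L ∝ μᵣN²A/ℓ.
L₂/L₁ = (0.5) × (3)^-1 = 0.167.

L₂/L₁ = 0.167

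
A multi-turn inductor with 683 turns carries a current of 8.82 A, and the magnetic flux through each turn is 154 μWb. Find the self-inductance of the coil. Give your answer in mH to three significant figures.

L ≈ 11.9 mH

Self-inductance is defined by L = NΦ_B/I (flux linkage over current).
L = (683)(1.540×10^-4 Wb)/(8.82 A) = 1.193×10^-2 H.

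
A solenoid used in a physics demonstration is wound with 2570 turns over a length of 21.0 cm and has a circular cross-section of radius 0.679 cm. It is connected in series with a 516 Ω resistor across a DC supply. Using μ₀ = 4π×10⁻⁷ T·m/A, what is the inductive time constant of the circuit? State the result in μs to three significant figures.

A = πr² = π(6.790×10^-3 m)² = 1.448×10^-4 m².
L = μ₀N²A/ℓ = (4π×10⁻⁷)(2570)²(1.448×10^-4)/(0.21) = 5.7246×10^-3 H.
τ = L/R = (5.7246×10^-3)/(516) = 1.109×10^-5 s.

τ ≈ 11.1 μs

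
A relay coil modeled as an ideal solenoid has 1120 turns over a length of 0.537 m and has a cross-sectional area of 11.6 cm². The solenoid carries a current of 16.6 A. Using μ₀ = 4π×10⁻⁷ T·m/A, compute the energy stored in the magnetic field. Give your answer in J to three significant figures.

U ≈ 0.469 J

A = 11.6 cm² = 1.160×10^-3 m².
L = μ₀N²A/ℓ = (4π×10⁻⁷)(1120)²(1.160×10^-3)/(0.537) = 3.405×10^-3 H.
U = ½LI² = ½(3.405×10^-3)(16.6)² = 0.4692 J.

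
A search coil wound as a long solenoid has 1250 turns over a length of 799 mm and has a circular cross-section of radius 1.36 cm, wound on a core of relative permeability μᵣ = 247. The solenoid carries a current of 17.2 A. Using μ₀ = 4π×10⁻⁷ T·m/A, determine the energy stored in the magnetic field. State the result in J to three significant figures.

U ≈ 52.2 J

A = πr² = π(1.360×10^-2 m)² = 5.811×10^-4 m².
L = μ₀μᵣN²A/ℓ = (4π×10⁻⁷)(247)(1250)²(5.811×10^-4)/(0.799) = 0.3527 H.
U = ½LI² = ½(0.3527)(17.2)² = 52.17 J.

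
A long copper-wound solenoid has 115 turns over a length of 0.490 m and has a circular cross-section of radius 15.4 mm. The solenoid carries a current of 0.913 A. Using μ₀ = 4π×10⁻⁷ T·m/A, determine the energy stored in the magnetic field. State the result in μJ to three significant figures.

U ≈ 10.5 μJ

A = πr² = π(1.540×10^-2 m)² = 7.451×10^-4 m².
L = μ₀N²A/ℓ = (4π×10⁻⁷)(115)²(7.451×10^-4)/(0.49) = 2.527×10^-5 H.
U = ½LI² = ½(2.527×10^-5)(0.913)² = 1.053×10^-5 J.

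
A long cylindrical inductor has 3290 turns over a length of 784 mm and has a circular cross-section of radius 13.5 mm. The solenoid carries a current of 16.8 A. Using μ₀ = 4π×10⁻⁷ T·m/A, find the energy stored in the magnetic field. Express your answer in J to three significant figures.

A = πr² = π(1.350×10^-2 m)² = 5.726×10^-4 m².
L = μ₀N²A/ℓ = (4π×10⁻⁷)(3290)²(5.726×10^-4)/(0.784) = 9.934×10^-3 H.
U = ½LI² = ½(9.934×10^-3)(16.8)² = 1.402 J.

U ≈ 1.40 J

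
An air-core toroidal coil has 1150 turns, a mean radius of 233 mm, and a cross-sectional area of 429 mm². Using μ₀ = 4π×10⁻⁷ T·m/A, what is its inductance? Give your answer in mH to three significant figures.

L ≈ 0.487 mH

For a thin toroid, L = μ₀N²A/(2πR).
L = (4π×10⁻⁷)(1150)²(4.290×10^-4) / (2π×0.233 m) = 4.870×10^-4 H.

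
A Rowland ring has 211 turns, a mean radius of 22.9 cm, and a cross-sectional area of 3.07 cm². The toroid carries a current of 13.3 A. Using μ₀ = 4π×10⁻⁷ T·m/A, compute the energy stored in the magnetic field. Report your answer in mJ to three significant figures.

U ≈ 1.06 mJ

L = μ₀N²A/(2πR) = (4π×10⁻⁷)(211)²(3.070×10^-4)/(2π×0.229) = 1.194×10^-5 H.
U = ½LI² = ½(1.194×10^-5)(13.3)² = 1.056×10^-3 J.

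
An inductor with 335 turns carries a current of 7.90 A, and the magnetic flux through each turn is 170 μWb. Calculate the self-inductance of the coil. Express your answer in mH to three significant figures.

L ≈ 7.21 mH

Self-inductance is defined by L = NΦ_B/I (flux linkage over current).
L = (335)(1.700×10^-4 Wb)/(7.90 A) = 7.209×10^-3 H.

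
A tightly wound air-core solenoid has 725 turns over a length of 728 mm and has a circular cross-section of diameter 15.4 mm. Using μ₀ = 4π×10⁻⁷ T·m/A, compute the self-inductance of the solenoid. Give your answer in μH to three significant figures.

L ≈ 169 μH

A = π(d/2)² = π(7.700×10^-3 m)² = 1.863×10^-4 m².
For a long solenoid, L = μ₀N²A/ℓ.
L = (4π×10⁻⁷)(725)²(1.863×10^-4)/(0.728 m) = 1.690×10^-4 H.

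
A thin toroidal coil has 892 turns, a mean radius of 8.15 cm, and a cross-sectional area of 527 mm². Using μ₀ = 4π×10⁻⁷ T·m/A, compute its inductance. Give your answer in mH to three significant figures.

L ≈ 1.03 mH

For a thin toroid, L = μ₀N²A/(2πR).
L = (4π×10⁻⁷)(892)²(5.270×10^-4) / (2π×8.150×10^-2 m) = 1.029×10^-3 H.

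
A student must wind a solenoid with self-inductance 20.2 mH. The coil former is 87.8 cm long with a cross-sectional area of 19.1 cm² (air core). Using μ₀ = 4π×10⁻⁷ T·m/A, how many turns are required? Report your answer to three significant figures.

A = 19.1 cm² = 1.910×10^-3 m².
From L = μ₀N²A/ℓ, N = √(Lℓ / (μ₀A)).
N = √[(2.020×10^-2)(0.878) / ((4π×10⁻⁷)×1.910×10^-3)] = √(7.389×10^6) ≈ 2718.3.

N ≈ 2720 turns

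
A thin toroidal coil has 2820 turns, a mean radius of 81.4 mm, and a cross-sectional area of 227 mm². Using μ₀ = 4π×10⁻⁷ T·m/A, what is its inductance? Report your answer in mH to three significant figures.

L ≈ 4.44 mH

For a thin toroid, L = μ₀N²A/(2πR).
L = (4π×10⁻⁷)(2820)²(2.270×10^-4) / (2π×8.140×10^-2 m) = 4.435×10^-3 H.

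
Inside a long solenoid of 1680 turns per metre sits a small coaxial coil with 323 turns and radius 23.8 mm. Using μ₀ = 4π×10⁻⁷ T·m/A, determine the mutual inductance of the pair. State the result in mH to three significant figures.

The outer solenoid produces a uniform field B₁ = μ₀n₁I₁ across the inner coil,
so the flux linkage is N₂Φ = N₂B₁A₂ = μ₀n₁N₂A₂·I₁, giving M = μ₀n₁N₂A₂.
A₂ = πr² = π(2.380×10^-2 m)² = 1.780×10^-3 m².
M = (4π×10⁻⁷)(1680)(323)(1.780×10^-3) = 1.213×10^-3 H.

M ≈ 1.21 mH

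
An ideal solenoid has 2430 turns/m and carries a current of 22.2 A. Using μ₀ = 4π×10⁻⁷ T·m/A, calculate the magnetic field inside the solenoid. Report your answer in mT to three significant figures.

Inside a long solenoid, B = μ₀nI.
B = (4π×10⁻⁷)(2.430×10^3 m⁻¹)(22.2 A) = 6.779×10^-2 T.

B ≈ 67.8 mT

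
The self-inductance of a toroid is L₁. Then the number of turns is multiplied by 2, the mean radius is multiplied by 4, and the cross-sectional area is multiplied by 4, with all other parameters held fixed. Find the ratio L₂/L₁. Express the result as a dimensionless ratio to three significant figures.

L₂/L₁ = 4.00

For a toroid, L ∝ μᵣN²A/R.
L₂/L₁ = (2)^2 × (4)^-1 × (4) = 4.00.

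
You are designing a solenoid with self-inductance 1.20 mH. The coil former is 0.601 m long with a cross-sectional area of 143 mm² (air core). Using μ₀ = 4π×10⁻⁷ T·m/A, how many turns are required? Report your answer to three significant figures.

N ≈ 2000 turns

A = 143 mm² = 1.430×10^-4 m².
From L = μ₀N²A/ℓ, N = √(Lℓ / (μ₀A)).
N = √[(1.200×10^-3)(0.601) / ((4π×10⁻⁷)×1.430×10^-4)] = √(4.013×10^6) ≈ 2003.3.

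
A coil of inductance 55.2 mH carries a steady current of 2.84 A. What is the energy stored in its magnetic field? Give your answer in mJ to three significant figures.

U ≈ 223 mJ

Stored magnetic energy: U = ½LI².
U = ½(5.520×10^-2 H)(2.84 A)² = 0.2226 J.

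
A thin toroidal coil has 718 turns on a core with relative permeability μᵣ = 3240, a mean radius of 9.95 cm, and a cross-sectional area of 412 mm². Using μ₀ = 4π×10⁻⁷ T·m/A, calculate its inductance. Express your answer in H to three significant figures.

For a thin toroid, L = μ₀μᵣN²A/(2πR).
L = (4π×10⁻⁷)(3240)(718)²(4.120×10^-4) / (2π×9.950×10^-2 m) = 1.383 H.

L ≈ 1.38 H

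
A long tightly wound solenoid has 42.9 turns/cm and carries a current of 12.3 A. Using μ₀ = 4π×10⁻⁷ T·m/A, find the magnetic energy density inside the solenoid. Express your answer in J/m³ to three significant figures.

u ≈ 1750 J/m³

B = μ₀nI = (4π×10⁻⁷)(4.290×10^3)(12.3) = 6.631×10^-2 T.
u = B²/(2μ₀) = (6.631×10^-2)²/(2×4π×10⁻⁷) = 1.749×10^3 J/m³.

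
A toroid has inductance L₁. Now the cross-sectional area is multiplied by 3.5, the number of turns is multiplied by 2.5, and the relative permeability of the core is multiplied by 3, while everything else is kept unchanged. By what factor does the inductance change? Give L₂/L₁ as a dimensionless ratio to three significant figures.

L₂/L₁ = 65.6

For a toroid, L ∝ μᵣN²A/R.
L₂/L₁ = (3.5) × (2.5)^2 × (3) = 65.6.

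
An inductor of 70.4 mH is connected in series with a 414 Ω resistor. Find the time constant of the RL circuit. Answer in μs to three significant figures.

τ = L/R = (7.040×10^-2 H)/(414 Ω) = 1.700×10^-4 s.

τ ≈ 170 μs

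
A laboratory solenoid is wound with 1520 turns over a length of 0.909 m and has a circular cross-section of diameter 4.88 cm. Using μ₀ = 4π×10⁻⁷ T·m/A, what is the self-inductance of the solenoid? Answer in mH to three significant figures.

L ≈ 5.97 mH

A = π(d/2)² = π(2.440×10^-2 m)² = 1.870×10^-3 m².
For a long solenoid, L = μ₀N²A/ℓ.
L = (4π×10⁻⁷)(1520)²(1.870×10^-3)/(0.909 m) = 5.974×10^-3 H.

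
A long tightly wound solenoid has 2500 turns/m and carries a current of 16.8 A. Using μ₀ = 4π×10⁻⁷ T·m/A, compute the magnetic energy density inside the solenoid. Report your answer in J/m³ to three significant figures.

B = μ₀nI = (4π×10⁻⁷)(2.500×10^3)(16.8) = 5.278×10^-2 T.
u = B²/(2μ₀) = (5.278×10^-2)²/(2×4π×10⁻⁷) = 1.108×10^3 J/m³.

u ≈ 1110 J/m³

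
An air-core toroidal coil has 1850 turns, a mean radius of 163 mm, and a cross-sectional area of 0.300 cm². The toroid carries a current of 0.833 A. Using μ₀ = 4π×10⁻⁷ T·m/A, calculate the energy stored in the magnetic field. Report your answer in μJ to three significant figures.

L = μ₀N²A/(2πR) = (4π×10⁻⁷)(1850)²(3.000×10^-5)/(2π×0.163) = 1.260×10^-4 H.
U = ½LI² = ½(1.260×10^-4)(0.833)² = 4.371×10^-5 J.

U ≈ 43.7 μJ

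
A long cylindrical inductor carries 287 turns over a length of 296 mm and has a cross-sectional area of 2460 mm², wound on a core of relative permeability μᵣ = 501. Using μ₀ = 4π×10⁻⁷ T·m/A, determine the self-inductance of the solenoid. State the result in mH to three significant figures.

L ≈ 431 mH

A = 2460 mm² = 2.460×10^-3 m².
For a long solenoid, L = μ₀μᵣN²A/ℓ.
L = (4π×10⁻⁷)(501)(287)²(2.460×10^-3)/(0.296 m) = 0.431 H.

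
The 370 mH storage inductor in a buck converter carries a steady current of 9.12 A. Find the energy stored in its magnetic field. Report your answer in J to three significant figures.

Stored magnetic energy: U = ½LI².
U = ½(0.37 H)(9.12 A)² = 15.39 J.

U ≈ 15.4 J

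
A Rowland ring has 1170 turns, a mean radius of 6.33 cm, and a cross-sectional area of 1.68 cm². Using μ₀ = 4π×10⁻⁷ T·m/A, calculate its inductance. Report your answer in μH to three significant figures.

For a thin toroid, L = μ₀N²A/(2πR).
L = (4π×10⁻⁷)(1170)²(1.680×10^-4) / (2π×6.330×10^-2 m) = 7.266×10^-4 H.

L ≈ 727 μH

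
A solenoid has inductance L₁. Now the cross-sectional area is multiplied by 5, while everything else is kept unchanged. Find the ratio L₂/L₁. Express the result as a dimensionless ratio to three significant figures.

L₂/L₁ = 5.00

For a solenoid, L ∝ μᵣN²A/ℓ.
L₂/L₁ = (5) = 5.00.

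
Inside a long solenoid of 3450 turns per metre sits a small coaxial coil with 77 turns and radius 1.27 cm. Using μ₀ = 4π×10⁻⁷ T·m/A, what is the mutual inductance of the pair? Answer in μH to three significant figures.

The outer solenoid produces a uniform field B₁ = μ₀n₁I₁ across the inner coil,
so the flux linkage is N₂Φ = N₂B₁A₂ = μ₀n₁N₂A₂·I₁, giving M = μ₀n₁N₂A₂.
A₂ = πr² = π(1.270×10^-2 m)² = 5.067×10^-4 m².
M = (4π×10⁻⁷)(3450)(77)(5.067×10^-4) = 1.692×10^-4 H.

M ≈ 169 μH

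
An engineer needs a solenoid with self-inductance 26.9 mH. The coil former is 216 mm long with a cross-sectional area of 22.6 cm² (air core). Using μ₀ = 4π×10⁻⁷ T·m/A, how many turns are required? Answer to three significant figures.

N ≈ 1430 turns

A = 22.6 cm² = 2.260×10^-3 m².
From L = μ₀N²A/ℓ, N = √(Lℓ / (μ₀A)).
N = √[(2.690×10^-2)(0.216) / ((4π×10⁻⁷)×2.260×10^-3)] = √(2.046×10^6) ≈ 1430.4.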